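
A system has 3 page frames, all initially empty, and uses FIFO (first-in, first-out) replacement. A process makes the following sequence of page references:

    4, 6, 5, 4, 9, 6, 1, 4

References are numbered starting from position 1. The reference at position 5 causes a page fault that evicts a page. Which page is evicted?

4

pos 1: 4 -> miss, frames (4)
pos 2: 6 -> miss, frames (4 6)
pos 3: 5 -> miss, frames (4 6 5)
pos 4: 4 -> hit
pos 5: 9 -> miss, evict 4, frames (6 5 9)
At position 5, page 4 is evicted.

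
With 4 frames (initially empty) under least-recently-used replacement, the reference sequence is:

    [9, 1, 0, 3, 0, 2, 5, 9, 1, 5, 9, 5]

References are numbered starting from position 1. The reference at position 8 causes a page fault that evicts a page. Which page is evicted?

pos 1: 9 -> miss, frames {9}
pos 2: 1 -> miss, frames {9,1}
pos 3: 0 -> miss, frames {9,1,0}
pos 4: 3 -> miss, frames {9,1,0,3}
pos 5: 0 -> hit
pos 6: 2 -> miss, evict 9, frames {1,3,0,2}
pos 7: 5 -> miss, evict 1, frames {3,0,2,5}
pos 8: 9 -> miss, evict 3, frames {0,2,5,9}
At position 8, page 3 is evicted.

3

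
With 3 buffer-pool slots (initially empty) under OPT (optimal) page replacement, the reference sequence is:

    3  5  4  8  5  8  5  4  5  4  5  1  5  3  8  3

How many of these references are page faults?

6

3 -> fault, frames (3)
5 -> fault, frames (3 5)
4 -> fault, frames (3 5 4)
8 -> fault, evict 3, frames (5 4 8)
5 -> hit
8 -> hit
5 -> hit
4 -> hit
5 -> hit
4 -> hit
5 -> hit
1 -> fault, evict 4, frames (5 8 1)
5 -> hit
3 -> fault, evict 1, frames (5 8 3)
8 -> hit
3 -> hit
Page faults: 6.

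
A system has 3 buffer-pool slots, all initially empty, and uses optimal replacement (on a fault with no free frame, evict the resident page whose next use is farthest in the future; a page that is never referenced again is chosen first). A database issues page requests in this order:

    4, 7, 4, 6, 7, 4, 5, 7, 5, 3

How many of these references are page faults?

5

4 -> miss, frames (4)
7 -> miss, frames (4 7)
4 -> hit
6 -> miss, frames (4 7 6)
7 -> hit
4 -> hit
5 -> miss, evict 6, frames (4 7 5)
7 -> hit
5 -> hit
3 -> miss, evict 5, frames (4 7 3)
Page faults: 5.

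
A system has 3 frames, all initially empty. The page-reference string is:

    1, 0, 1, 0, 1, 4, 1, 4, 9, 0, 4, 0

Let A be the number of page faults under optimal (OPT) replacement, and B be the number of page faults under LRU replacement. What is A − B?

-1

Under OPT: F F . . . F . . F . . . → 4 faults.
Under LRU: F F . . . F . . F F . . → 5 faults.
A − B = 4 − 5 = -1.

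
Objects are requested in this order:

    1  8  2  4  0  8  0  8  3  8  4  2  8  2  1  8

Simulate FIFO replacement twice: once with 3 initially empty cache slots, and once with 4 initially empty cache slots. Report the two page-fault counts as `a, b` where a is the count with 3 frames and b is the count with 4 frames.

11, 9

3 frames: F F F F F F . . F . F F F . F . → 11 faults.
4 frames: F F F F F . . . F F . F . . F . → 9 faults.
9 < 11: adding a frame reduced faults, as is typical.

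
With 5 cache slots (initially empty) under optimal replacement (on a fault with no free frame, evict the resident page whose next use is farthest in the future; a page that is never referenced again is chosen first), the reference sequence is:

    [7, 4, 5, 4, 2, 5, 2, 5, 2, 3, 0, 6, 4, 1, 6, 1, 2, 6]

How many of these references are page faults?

7: fault, frames (7)
4: fault, frames (7 4)
5: fault, frames (7 4 5)
4: hit
2: fault, frames (7 4 5 2)
5: hit
2: hit
5: hit
2: hit
3: fault, frames (7 4 5 2 3)
0: fault, evict 3, frames (7 4 5 2 0)
6: fault, evict 0, frames (7 4 5 2 6)
4: hit
1: fault, evict 5, frames (7 4 2 6 1)
6: hit
1: hit
2: hit
6: hit
Page faults: 8.

8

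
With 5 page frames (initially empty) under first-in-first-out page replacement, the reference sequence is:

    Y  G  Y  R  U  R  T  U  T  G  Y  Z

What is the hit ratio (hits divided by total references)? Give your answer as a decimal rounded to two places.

0.50

Y -> miss, frames [Y]
G -> miss, frames [Y, G]
Y -> hit
R -> miss, frames [Y, G, R]
U -> miss, frames [Y, G, R, U]
R -> hit
T -> miss, frames [Y, G, R, U, T]
U -> hit
T -> hit
G -> hit
Y -> hit
Z -> miss, evict Y, frames [G, R, U, T, Z]
Hits: 6 of 12 references → 6/12 = 0.5000.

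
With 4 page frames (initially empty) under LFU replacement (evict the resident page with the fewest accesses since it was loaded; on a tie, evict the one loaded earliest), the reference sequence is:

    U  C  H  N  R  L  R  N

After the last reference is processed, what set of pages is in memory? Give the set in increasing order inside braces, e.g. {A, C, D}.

{H, L, N, R}

U → miss, frames (U)
C → miss, frames (U C)
H → miss, frames (U C H)
N → miss, frames (U C H N)
R → miss, evict U, frames (C H N R)
L → miss, evict C, frames (H N R L)
R → hit
N → hit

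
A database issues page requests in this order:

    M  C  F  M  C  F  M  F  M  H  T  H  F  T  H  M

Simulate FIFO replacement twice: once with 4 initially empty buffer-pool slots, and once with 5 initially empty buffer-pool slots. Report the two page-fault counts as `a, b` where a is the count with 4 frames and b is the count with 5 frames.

6, 5

4 frames: F F F . . . . . . F F . . . . F → 6 faults.
5 frames: F F F . . . . . . F F . . . . . → 5 faults.
5 < 6: adding a frame reduced faults, as is typical.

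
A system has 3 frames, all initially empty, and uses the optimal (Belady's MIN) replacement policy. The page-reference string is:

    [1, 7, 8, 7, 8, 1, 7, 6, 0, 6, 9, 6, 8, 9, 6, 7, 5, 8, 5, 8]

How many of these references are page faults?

1: fault, frames (1)
7: fault, frames (1 7)
8: fault, frames (1 7 8)
7: hit
8: hit
1: hit
7: hit
6: fault, evict 1, frames (7 8 6)
0: fault, evict 7, frames (8 6 0)
6: hit
9: fault, evict 0, frames (8 6 9)
6: hit
8: hit
9: hit
6: hit
7: fault, evict 9, frames (8 6 7)
5: fault, evict 7, frames (8 6 5)
8: hit
5: hit
8: hit
Page faults: 8.

8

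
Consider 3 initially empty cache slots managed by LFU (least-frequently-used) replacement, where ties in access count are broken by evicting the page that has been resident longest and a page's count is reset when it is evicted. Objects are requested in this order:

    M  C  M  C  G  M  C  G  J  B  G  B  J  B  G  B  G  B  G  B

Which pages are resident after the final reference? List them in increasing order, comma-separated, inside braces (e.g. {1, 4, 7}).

{B, C, M}

M -> fault, frames {M}
C -> fault, frames {M,C}
M -> hit
C -> hit
G -> fault, frames {M,C,G}
M -> hit
C -> hit
G -> hit
J -> fault, evict G, frames {M,C,J}
B -> fault, evict J, frames {M,C,B}
G -> fault, evict B, frames {M,C,G}
B -> fault, evict G, frames {M,C,B}
J -> fault, evict B, frames {M,C,J}
B -> fault, evict J, frames {M,C,B}
G -> fault, evict B, frames {M,C,G}
B -> fault, evict G, frames {M,C,B}
G -> fault, evict B, frames {M,C,G}
B -> fault, evict G, frames {M,C,B}
G -> fault, evict B, frames {M,C,G}
B -> fault, evict G, frames {M,C,B}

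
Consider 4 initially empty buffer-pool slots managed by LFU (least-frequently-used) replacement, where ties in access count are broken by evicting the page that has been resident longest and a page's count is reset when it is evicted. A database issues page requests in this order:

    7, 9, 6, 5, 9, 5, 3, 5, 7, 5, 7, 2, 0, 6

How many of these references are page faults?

7 → miss, frames [7]
9 → miss, frames [7, 9]
6 → miss, frames [7, 9, 6]
5 → miss, frames [7, 9, 6, 5]
9 → hit
5 → hit
3 → miss, evict 7, frames [9, 6, 5, 3]
5 → hit
7 → miss, evict 6, frames [9, 5, 3, 7]
5 → hit
7 → hit
2 → miss, evict 3, frames [9, 5, 7, 2]
0 → miss, evict 2, frames [9, 5, 7, 0]
6 → miss, evict 0, frames [9, 5, 7, 6]
Page faults: 9.

9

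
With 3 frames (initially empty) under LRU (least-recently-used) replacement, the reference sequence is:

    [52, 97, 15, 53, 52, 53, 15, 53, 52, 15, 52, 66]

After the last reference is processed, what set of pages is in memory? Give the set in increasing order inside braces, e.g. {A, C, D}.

{15, 52, 66}

52: fault, frames {52}
97: fault, frames {52,97}
15: fault, frames {52,97,15}
53: fault, evict 52, frames {97,15,53}
52: fault, evict 97, frames {15,53,52}
53: hit
15: hit
53: hit
52: hit
15: hit
52: hit
66: fault, evict 53, frames {15,52,66}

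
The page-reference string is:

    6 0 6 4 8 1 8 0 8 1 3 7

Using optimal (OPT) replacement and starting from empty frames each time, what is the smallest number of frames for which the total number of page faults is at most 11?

2

f=1: 12 faults
f=2: 9 faults
f=3: 7 faults
f=4: 7 faults
f=5: 7 faults
f=6: 7 faults
f=7: 7 faults
Smallest f with faults ≤ 11 is 2.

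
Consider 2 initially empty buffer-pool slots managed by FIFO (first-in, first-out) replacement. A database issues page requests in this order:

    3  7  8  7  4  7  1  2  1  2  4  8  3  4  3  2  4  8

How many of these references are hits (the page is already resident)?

3 -> fault, frames (3)
7 -> fault, frames (3 7)
8 -> fault, evict 3, frames (7 8)
7 -> hit
4 -> fault, evict 7, frames (8 4)
7 -> fault, evict 8, frames (4 7)
1 -> fault, evict 4, frames (7 1)
2 -> fault, evict 7, frames (1 2)
1 -> hit
2 -> hit
4 -> fault, evict 1, frames (2 4)
8 -> fault, evict 2, frames (4 8)
3 -> fault, evict 4, frames (8 3)
4 -> fault, evict 8, frames (3 4)
3 -> hit
2 -> fault, evict 3, frames (4 2)
4 -> hit
8 -> fault, evict 4, frames (2 8)
Hits: 5.

5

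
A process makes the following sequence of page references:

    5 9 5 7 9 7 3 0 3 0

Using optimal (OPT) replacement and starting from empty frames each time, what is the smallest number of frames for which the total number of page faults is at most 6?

2

f=1: 10 faults
f=2: 5 faults
f=3: 5 faults
f=4: 5 faults
f=5: 5 faults
Smallest f with faults ≤ 6 is 2.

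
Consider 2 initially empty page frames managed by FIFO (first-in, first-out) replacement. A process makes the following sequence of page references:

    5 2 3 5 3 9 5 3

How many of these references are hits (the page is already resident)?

5 → fault, frames [5]
2 → fault, frames [5, 2]
3 → fault, evict 5, frames [2, 3]
5 → fault, evict 2, frames [3, 5]
3 → hit
9 → fault, evict 3, frames [5, 9]
5 → hit
3 → fault, evict 5, frames [9, 3]
Hits: 2.

2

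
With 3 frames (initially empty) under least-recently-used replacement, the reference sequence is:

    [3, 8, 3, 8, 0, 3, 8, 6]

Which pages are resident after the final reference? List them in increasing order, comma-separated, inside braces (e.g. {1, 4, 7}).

3 → fault, frames [3]
8 → fault, frames [3, 8]
3 → hit
8 → hit
0 → fault, frames [3, 8, 0]
3 → hit
8 → hit
6 → fault, evict 0, frames [3, 8, 6]

{3, 6, 8}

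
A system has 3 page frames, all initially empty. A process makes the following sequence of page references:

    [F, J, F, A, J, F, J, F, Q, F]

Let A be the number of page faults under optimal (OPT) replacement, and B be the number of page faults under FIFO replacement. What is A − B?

Under OPT: F F . F . . . . F . → 4 faults.
Under FIFO: F F . F . . . . F F → 5 faults.
A − B = 4 − 5 = -1.

-1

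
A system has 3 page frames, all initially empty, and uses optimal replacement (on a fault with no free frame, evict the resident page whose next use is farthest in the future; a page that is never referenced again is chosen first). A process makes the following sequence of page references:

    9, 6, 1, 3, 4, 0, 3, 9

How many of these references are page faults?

6

9 → miss, frames [9]
6 → miss, frames [9, 6]
1 → miss, frames [9, 6, 1]
3 → miss, evict 1, frames [9, 6, 3]
4 → miss, evict 6, frames [9, 3, 4]
0 → miss, evict 4, frames [9, 3, 0]
3 → hit
9 → hit
Page faults: 6.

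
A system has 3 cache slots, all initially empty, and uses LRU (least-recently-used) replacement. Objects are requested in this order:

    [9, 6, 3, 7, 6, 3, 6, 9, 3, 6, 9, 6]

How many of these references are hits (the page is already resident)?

7

9 → fault, frames (9)
6 → fault, frames (9 6)
3 → fault, frames (9 6 3)
7 → fault, evict 9, frames (6 3 7)
6 → hit
3 → hit
6 → hit
9 → fault, evict 7, frames (3 6 9)
3 → hit
6 → hit
9 → hit
6 → hit
Hits: 7.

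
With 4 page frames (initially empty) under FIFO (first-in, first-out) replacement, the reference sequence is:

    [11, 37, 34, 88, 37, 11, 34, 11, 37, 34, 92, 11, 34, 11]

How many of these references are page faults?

6

11 -> fault, frames {11}
37 -> fault, frames {11,37}
34 -> fault, frames {11,37,34}
88 -> fault, frames {11,37,34,88}
37 -> hit
11 -> hit
34 -> hit
11 -> hit
37 -> hit
34 -> hit
92 -> fault, evict 11, frames {37,34,88,92}
11 -> fault, evict 37, frames {34,88,92,11}
34 -> hit
11 -> hit
Page faults: 6.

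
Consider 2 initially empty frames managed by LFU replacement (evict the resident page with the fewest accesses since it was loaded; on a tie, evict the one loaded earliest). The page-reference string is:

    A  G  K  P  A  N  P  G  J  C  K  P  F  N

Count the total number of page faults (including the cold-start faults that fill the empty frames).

A: miss, frames [A]
G: miss, frames [A, G]
K: miss, evict A, frames [G, K]
P: miss, evict G, frames [K, P]
A: miss, evict K, frames [P, A]
N: miss, evict P, frames [A, N]
P: miss, evict A, frames [N, P]
G: miss, evict N, frames [P, G]
J: miss, evict P, frames [G, J]
C: miss, evict G, frames [J, C]
K: miss, evict J, frames [C, K]
P: miss, evict C, frames [K, P]
F: miss, evict K, frames [P, F]
N: miss, evict P, frames [F, N]
Page faults: 14.

14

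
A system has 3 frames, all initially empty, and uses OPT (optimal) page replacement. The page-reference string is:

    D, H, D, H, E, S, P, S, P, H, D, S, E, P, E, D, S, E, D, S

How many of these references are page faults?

D: fault, frames {D}
H: fault, frames {D,H}
D: hit
H: hit
E: fault, frames {D,H,E}
S: fault, evict E, frames {D,H,S}
P: fault, evict D, frames {H,S,P}
S: hit
P: hit
H: hit
D: fault, evict H, frames {S,P,D}
S: hit
E: fault, evict S, frames {P,D,E}
P: hit
E: hit
D: hit
S: fault, evict P, frames {D,E,S}
E: hit
D: hit
S: hit
Page faults: 8.

8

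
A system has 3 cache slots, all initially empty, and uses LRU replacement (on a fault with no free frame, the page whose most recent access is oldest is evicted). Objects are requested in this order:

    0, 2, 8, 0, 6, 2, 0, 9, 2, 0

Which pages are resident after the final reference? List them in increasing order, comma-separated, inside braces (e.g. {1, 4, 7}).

0: miss, frames {0}
2: miss, frames {0,2}
8: miss, frames {0,2,8}
0: hit
6: miss, evict 2, frames {8,0,6}
2: miss, evict 8, frames {0,6,2}
0: hit
9: miss, evict 6, frames {2,0,9}
2: hit
0: hit

{0, 2, 9}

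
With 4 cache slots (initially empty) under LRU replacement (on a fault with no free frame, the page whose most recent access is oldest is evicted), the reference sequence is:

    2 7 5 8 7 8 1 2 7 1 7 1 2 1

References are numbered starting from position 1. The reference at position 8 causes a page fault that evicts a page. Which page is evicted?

pos 1: 2 → miss, frames {2}
pos 2: 7 → miss, frames {2,7}
pos 3: 5 → miss, frames {2,7,5}
pos 4: 8 → miss, frames {2,7,5,8}
pos 5: 7 → hit
pos 6: 8 → hit
pos 7: 1 → miss, evict 2, frames {5,7,8,1}
pos 8: 2 → miss, evict 5, frames {7,8,1,2}
At position 8, page 5 is evicted.

5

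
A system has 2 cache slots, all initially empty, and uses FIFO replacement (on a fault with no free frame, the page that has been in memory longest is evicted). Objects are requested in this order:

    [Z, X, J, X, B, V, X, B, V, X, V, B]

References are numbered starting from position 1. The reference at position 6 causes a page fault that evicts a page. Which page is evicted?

pos 1: Z: fault, frames (Z)
pos 2: X: fault, frames (Z X)
pos 3: J: fault, evict Z, frames (X J)
pos 4: X: hit
pos 5: B: fault, evict X, frames (J B)
pos 6: V: fault, evict J, frames (B V)
At position 6, page J is evicted.

J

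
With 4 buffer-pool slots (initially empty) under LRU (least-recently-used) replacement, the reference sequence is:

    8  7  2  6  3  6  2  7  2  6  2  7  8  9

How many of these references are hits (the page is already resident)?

7

8 -> miss, frames [8]
7 -> miss, frames [8, 7]
2 -> miss, frames [8, 7, 2]
6 -> miss, frames [8, 7, 2, 6]
3 -> miss, evict 8, frames [7, 2, 6, 3]
6 -> hit
2 -> hit
7 -> hit
2 -> hit
6 -> hit
2 -> hit
7 -> hit
8 -> miss, evict 3, frames [6, 2, 7, 8]
9 -> miss, evict 6, frames [2, 7, 8, 9]
Hits: 7.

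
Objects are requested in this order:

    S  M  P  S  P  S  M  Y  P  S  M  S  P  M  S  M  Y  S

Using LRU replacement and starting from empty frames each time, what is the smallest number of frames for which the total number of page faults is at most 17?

2

f=1: 18 faults
f=2: 14 faults
f=3: 8 faults
f=4: 4 faults
Smallest f with faults ≤ 17 is 2.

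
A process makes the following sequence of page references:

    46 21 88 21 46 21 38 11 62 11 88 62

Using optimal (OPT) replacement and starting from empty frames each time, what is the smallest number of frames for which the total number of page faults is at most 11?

f=1: 12 faults
f=2: 8 faults
f=3: 6 faults
f=4: 6 faults
f=5: 6 faults
f=6: 6 faults
Smallest f with faults ≤ 11 is 2.

2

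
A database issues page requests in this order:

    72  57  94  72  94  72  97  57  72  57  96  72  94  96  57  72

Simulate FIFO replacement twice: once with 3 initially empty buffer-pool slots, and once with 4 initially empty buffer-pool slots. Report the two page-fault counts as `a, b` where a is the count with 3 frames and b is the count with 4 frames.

9, 7

3 frames: F F F . . . F . F F F . F . . F → 9 faults.
4 frames: F F F . . . F . . . F F . . F . → 7 faults.
7 < 9: adding a frame reduced faults, as is typical.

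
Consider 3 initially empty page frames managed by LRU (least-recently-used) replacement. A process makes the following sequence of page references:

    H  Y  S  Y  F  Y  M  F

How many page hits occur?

H -> miss, frames {H}
Y -> miss, frames {H,Y}
S -> miss, frames {H,Y,S}
Y -> hit
F -> miss, evict H, frames {S,Y,F}
Y -> hit
M -> miss, evict S, frames {F,Y,M}
F -> hit
Hits: 3.

3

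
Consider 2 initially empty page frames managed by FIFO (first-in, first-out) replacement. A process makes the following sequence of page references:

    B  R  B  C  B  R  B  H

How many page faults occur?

6

B → fault, frames {B}
R → fault, frames {B,R}
B → hit
C → fault, evict B, frames {R,C}
B → fault, evict R, frames {C,B}
R → fault, evict C, frames {B,R}
B → hit
H → fault, evict B, frames {R,H}
Page faults: 6.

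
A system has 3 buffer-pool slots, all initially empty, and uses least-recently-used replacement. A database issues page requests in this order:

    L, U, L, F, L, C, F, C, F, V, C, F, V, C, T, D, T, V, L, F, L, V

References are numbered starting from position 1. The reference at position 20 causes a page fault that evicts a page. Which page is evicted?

T

pos 1: L → miss, frames [L]
pos 2: U → miss, frames [L, U]
pos 3: L → hit
pos 4: F → miss, frames [U, L, F]
pos 5: L → hit
pos 6: C → miss, evict U, frames [F, L, C]
pos 7: F → hit
pos 8: C → hit
pos 9: F → hit
pos 10: V → miss, evict L, frames [C, F, V]
pos 11: C → hit
pos 12: F → hit
pos 13: V → hit
pos 14: C → hit
pos 15: T → miss, evict F, frames [V, C, T]
pos 16: D → miss, evict V, frames [C, T, D]
pos 17: T → hit
pos 18: V → miss, evict C, frames [D, T, V]
pos 19: L → miss, evict D, frames [T, V, L]
pos 20: F → miss, evict T, frames [V, L, F]
At position 20, page T is evicted.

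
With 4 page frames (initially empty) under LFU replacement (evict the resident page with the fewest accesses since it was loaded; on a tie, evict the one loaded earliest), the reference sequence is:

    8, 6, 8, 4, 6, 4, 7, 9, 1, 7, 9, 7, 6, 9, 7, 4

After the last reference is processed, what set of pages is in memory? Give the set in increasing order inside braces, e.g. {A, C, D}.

8 -> miss, frames (8)
6 -> miss, frames (8 6)
8 -> hit
4 -> miss, frames (8 6 4)
6 -> hit
4 -> hit
7 -> miss, frames (8 6 4 7)
9 -> miss, evict 7, frames (8 6 4 9)
1 -> miss, evict 9, frames (8 6 4 1)
7 -> miss, evict 1, frames (8 6 4 7)
9 -> miss, evict 7, frames (8 6 4 9)
7 -> miss, evict 9, frames (8 6 4 7)
6 -> hit
9 -> miss, evict 7, frames (8 6 4 9)
7 -> miss, evict 9, frames (8 6 4 7)
4 -> hit

{4, 6, 7, 8}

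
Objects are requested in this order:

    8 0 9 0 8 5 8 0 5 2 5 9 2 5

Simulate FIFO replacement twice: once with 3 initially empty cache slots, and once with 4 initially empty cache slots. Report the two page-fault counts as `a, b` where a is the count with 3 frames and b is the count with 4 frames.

3 frames: F F F . . F F F . F F F . . → 9 faults.
4 frames: F F F . . F . . . F . . . . → 5 faults.
5 < 9: adding a frame reduced faults, as is typical.

9, 5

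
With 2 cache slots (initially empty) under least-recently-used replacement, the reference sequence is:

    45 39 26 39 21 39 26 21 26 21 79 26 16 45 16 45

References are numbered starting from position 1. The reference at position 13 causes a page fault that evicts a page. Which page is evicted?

79

pos 1: 45: miss, frames {45}
pos 2: 39: miss, frames {45,39}
pos 3: 26: miss, evict 45, frames {39,26}
pos 4: 39: hit
pos 5: 21: miss, evict 26, frames {39,21}
pos 6: 39: hit
pos 7: 26: miss, evict 21, frames {39,26}
pos 8: 21: miss, evict 39, frames {26,21}
pos 9: 26: hit
pos 10: 21: hit
pos 11: 79: miss, evict 26, frames {21,79}
pos 12: 26: miss, evict 21, frames {79,26}
pos 13: 16: miss, evict 79, frames {26,16}
At position 13, page 79 is evicted.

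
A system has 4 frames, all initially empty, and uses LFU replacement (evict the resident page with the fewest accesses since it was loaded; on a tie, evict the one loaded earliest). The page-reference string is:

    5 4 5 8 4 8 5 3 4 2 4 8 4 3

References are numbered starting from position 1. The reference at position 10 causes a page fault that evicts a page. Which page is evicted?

pos 1: 5 -> miss, frames [5]
pos 2: 4 -> miss, frames [5, 4]
pos 3: 5 -> hit
pos 4: 8 -> miss, frames [5, 4, 8]
pos 5: 4 -> hit
pos 6: 8 -> hit
pos 7: 5 -> hit
pos 8: 3 -> miss, frames [5, 4, 8, 3]
pos 9: 4 -> hit
pos 10: 2 -> miss, evict 3, frames [5, 4, 8, 2]
At position 10, page 3 is evicted.

3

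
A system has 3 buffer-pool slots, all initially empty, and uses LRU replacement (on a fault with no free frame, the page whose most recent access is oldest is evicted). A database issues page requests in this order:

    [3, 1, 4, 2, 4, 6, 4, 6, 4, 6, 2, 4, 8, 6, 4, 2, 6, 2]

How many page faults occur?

8

3: miss, frames (3)
1: miss, frames (3 1)
4: miss, frames (3 1 4)
2: miss, evict 3, frames (1 4 2)
4: hit
6: miss, evict 1, frames (2 4 6)
4: hit
6: hit
4: hit
6: hit
2: hit
4: hit
8: miss, evict 6, frames (2 4 8)
6: miss, evict 2, frames (4 8 6)
4: hit
2: miss, evict 8, frames (6 4 2)
6: hit
2: hit
Page faults: 8.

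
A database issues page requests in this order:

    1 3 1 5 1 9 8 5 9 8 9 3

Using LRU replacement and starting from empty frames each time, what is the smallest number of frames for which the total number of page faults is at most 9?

2

f=1: 12 faults
f=2: 9 faults
f=3: 7 faults
f=4: 6 faults
f=5: 5 faults
Smallest f with faults ≤ 9 is 2.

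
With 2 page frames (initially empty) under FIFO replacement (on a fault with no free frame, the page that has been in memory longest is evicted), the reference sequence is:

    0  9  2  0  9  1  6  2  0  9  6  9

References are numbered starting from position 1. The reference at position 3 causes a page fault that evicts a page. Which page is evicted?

0

pos 1: 0 -> fault, frames {0}
pos 2: 9 -> fault, frames {0,9}
pos 3: 2 -> fault, evict 0, frames {9,2}
At position 3, page 0 is evicted.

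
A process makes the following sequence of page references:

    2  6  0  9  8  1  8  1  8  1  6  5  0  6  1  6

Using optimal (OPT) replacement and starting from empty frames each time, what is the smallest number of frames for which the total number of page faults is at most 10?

f=1: 16 faults
f=2: 10 faults
f=3: 8 faults
f=4: 7 faults
f=5: 7 faults
f=6: 7 faults
f=7: 7 faults
Smallest f with faults ≤ 10 is 2.

2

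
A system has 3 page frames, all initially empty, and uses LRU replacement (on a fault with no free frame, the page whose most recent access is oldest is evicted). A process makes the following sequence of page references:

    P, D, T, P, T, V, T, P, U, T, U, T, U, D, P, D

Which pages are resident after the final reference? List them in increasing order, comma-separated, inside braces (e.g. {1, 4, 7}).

P: fault, frames [P]
D: fault, frames [P, D]
T: fault, frames [P, D, T]
P: hit
T: hit
V: fault, evict D, frames [P, T, V]
T: hit
P: hit
U: fault, evict V, frames [T, P, U]
T: hit
U: hit
T: hit
U: hit
D: fault, evict P, frames [T, U, D]
P: fault, evict T, frames [U, D, P]
D: hit

{D, P, U}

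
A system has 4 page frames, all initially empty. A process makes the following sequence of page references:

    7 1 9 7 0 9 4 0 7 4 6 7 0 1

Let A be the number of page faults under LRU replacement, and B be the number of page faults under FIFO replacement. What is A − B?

-1

Under LRU: F F F . F . F . . . F . . F → 7 faults.
Under FIFO: F F F . F . F . F . F . . F → 8 faults.
A − B = 7 − 8 = -1.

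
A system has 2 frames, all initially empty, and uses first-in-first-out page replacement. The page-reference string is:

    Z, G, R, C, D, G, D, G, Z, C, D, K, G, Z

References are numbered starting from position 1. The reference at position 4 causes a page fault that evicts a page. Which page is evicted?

pos 1: Z -> fault, frames [Z]
pos 2: G -> fault, frames [Z, G]
pos 3: R -> fault, evict Z, frames [G, R]
pos 4: C -> fault, evict G, frames [R, C]
At position 4, page G is evicted.

G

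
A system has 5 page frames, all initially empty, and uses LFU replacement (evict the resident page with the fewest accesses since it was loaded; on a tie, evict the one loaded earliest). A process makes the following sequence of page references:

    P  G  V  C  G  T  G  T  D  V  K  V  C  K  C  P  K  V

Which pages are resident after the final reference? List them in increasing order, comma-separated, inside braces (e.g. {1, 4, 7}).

{C, G, K, P, V}

P: fault, frames {P}
G: fault, frames {P,G}
V: fault, frames {P,G,V}
C: fault, frames {P,G,V,C}
G: hit
T: fault, frames {P,G,V,C,T}
G: hit
T: hit
D: fault, evict P, frames {G,V,C,T,D}
V: hit
K: fault, evict C, frames {G,V,T,D,K}
V: hit
C: fault, evict D, frames {G,V,T,K,C}
K: hit
C: hit
P: fault, evict T, frames {G,V,K,C,P}
K: hit
V: hit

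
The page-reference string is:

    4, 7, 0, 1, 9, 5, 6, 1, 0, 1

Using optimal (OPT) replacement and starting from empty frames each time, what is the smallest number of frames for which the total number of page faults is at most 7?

3

f=1: 10 faults
f=2: 8 faults
f=3: 7 faults
f=4: 7 faults
f=5: 7 faults
f=6: 7 faults
f=7: 7 faults
Smallest f with faults ≤ 7 is 3.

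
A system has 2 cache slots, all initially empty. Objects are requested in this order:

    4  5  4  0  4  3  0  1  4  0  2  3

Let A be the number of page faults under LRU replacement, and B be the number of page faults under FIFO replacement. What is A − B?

-1

Under LRU: F F . F . F F F F F F F → 10 faults.
Under FIFO: F F . F F F F F F F F F → 11 faults.
A − B = 10 − 11 = -1.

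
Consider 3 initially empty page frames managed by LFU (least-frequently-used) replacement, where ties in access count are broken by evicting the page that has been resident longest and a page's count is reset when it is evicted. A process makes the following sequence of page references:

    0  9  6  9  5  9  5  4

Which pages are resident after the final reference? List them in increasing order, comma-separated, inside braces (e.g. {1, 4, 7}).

0: fault, frames [0]
9: fault, frames [0, 9]
6: fault, frames [0, 9, 6]
9: hit
5: fault, evict 0, frames [9, 6, 5]
9: hit
5: hit
4: fault, evict 6, frames [9, 5, 4]

{4, 5, 9}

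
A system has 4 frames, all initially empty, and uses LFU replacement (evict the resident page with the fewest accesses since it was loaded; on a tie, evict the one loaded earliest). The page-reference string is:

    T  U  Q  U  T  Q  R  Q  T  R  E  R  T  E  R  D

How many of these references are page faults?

6

T -> miss, frames {T}
U -> miss, frames {T,U}
Q -> miss, frames {T,U,Q}
U -> hit
T -> hit
Q -> hit
R -> miss, frames {T,U,Q,R}
Q -> hit
T -> hit
R -> hit
E -> miss, evict U, frames {T,Q,R,E}
R -> hit
T -> hit
E -> hit
R -> hit
D -> miss, evict E, frames {T,Q,R,D}
Page faults: 6.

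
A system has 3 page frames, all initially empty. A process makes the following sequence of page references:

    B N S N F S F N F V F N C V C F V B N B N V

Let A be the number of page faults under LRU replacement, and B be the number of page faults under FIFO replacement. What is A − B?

-1

Under LRU: F F F . F . . . . F . . F F . F . F F . . . → 10 faults.
Under FIFO: F F F . F . . . . F . F F . . F F F F . . . → 11 faults.
A − B = 10 − 11 = -1.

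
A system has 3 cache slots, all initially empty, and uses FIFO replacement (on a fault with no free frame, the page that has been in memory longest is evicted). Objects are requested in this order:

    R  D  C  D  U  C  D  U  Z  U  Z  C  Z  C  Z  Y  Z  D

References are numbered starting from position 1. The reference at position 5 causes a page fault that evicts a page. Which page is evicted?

pos 1: R -> fault, frames {R}
pos 2: D -> fault, frames {R,D}
pos 3: C -> fault, frames {R,D,C}
pos 4: D -> hit
pos 5: U -> fault, evict R, frames {D,C,U}
At position 5, page R is evicted.

R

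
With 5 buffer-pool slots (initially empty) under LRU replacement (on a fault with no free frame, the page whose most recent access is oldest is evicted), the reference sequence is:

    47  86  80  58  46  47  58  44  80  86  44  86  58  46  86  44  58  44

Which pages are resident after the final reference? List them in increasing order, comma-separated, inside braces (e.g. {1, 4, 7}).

{44, 46, 58, 80, 86}

47: fault, frames {47}
86: fault, frames {47,86}
80: fault, frames {47,86,80}
58: fault, frames {47,86,80,58}
46: fault, frames {47,86,80,58,46}
47: hit
58: hit
44: fault, evict 86, frames {80,46,47,58,44}
80: hit
86: fault, evict 46, frames {47,58,44,80,86}
44: hit
86: hit
58: hit
46: fault, evict 47, frames {80,44,86,58,46}
86: hit
44: hit
58: hit
44: hit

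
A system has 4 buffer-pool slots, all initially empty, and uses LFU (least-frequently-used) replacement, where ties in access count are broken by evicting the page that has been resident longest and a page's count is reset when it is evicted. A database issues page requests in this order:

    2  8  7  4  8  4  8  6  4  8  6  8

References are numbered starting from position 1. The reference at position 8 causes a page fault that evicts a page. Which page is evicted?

pos 1: 2: fault, frames (2)
pos 2: 8: fault, frames (2 8)
pos 3: 7: fault, frames (2 8 7)
pos 4: 4: fault, frames (2 8 7 4)
pos 5: 8: hit
pos 6: 4: hit
pos 7: 8: hit
pos 8: 6: fault, evict 2, frames (8 7 4 6)
At position 8, page 2 is evicted.

2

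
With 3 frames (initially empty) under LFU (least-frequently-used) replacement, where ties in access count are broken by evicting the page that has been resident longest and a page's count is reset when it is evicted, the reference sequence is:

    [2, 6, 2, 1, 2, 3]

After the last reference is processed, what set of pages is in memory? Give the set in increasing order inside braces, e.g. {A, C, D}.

2: miss, frames {2}
6: miss, frames {2,6}
2: hit
1: miss, frames {2,6,1}
2: hit
3: miss, evict 6, frames {2,1,3}

{1, 2, 3}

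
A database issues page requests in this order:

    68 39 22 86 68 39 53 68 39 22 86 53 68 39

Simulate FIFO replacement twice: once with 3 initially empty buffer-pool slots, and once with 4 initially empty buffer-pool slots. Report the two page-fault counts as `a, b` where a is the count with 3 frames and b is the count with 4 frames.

3 frames: F F F F F F F . . F F . F F → 11 faults.
4 frames: F F F F . . F F F F F F F F → 12 faults.
12 > 11: adding a frame increased faults — Belady's anomaly.

11, 12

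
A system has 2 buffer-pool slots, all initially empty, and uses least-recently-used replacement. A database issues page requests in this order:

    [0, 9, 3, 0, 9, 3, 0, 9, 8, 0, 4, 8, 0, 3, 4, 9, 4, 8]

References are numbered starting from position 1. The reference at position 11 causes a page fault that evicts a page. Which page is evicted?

8

pos 1: 0: fault, frames (0)
pos 2: 9: fault, frames (0 9)
pos 3: 3: fault, evict 0, frames (9 3)
pos 4: 0: fault, evict 9, frames (3 0)
pos 5: 9: fault, evict 3, frames (0 9)
pos 6: 3: fault, evict 0, frames (9 3)
pos 7: 0: fault, evict 9, frames (3 0)
pos 8: 9: fault, evict 3, frames (0 9)
pos 9: 8: fault, evict 0, frames (9 8)
pos 10: 0: fault, evict 9, frames (8 0)
pos 11: 4: fault, evict 8, frames (0 4)
At position 11, page 8 is evicted.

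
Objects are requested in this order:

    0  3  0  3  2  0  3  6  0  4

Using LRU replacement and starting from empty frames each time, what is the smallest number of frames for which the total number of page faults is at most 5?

3

f=1: 10 faults
f=2: 8 faults
f=3: 5 faults
f=4: 5 faults
f=5: 5 faults
Smallest f with faults ≤ 5 is 3.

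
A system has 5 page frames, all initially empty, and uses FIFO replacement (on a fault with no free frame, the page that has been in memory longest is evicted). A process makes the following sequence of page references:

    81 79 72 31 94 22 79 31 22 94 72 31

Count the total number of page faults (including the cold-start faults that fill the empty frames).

6

81 → miss, frames [81]
79 → miss, frames [81, 79]
72 → miss, frames [81, 79, 72]
31 → miss, frames [81, 79, 72, 31]
94 → miss, frames [81, 79, 72, 31, 94]
22 → miss, evict 81, frames [79, 72, 31, 94, 22]
79 → hit
31 → hit
22 → hit
94 → hit
72 → hit
31 → hit
Page faults: 6.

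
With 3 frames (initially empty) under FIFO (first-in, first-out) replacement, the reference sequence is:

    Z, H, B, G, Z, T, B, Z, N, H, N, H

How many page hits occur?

3

Z → miss, frames [Z]
H → miss, frames [Z, H]
B → miss, frames [Z, H, B]
G → miss, evict Z, frames [H, B, G]
Z → miss, evict H, frames [B, G, Z]
T → miss, evict B, frames [G, Z, T]
B → miss, evict G, frames [Z, T, B]
Z → hit
N → miss, evict Z, frames [T, B, N]
H → miss, evict T, frames [B, N, H]
N → hit
H → hit
Hits: 3.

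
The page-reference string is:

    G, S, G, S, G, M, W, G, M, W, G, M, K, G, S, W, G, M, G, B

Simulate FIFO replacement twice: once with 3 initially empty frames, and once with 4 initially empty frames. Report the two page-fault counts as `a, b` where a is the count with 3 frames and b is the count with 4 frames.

3 frames: F F . . . F F F . . . . F . F F F F . F → 11 faults.
4 frames: F F . . . F F . . . . . F F F . . F . F → 9 faults.
9 < 11: adding a frame reduced faults, as is typical.

11, 9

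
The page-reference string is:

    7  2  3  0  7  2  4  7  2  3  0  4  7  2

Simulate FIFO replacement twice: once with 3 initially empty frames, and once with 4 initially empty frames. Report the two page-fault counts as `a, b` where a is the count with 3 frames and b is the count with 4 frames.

3 frames: F F F F F F F . . F F . F F → 11 faults.
4 frames: F F F F . . F F F F F F F F → 12 faults.
12 > 11: adding a frame increased faults — Belady's anomaly.

11, 12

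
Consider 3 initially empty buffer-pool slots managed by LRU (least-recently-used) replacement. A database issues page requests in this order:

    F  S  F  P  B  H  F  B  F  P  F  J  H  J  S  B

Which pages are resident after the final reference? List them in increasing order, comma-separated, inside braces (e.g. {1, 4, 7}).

{B, J, S}

F → fault, frames [F]
S → fault, frames [F, S]
F → hit
P → fault, frames [S, F, P]
B → fault, evict S, frames [F, P, B]
H → fault, evict F, frames [P, B, H]
F → fault, evict P, frames [B, H, F]
B → hit
F → hit
P → fault, evict H, frames [B, F, P]
F → hit
J → fault, evict B, frames [P, F, J]
H → fault, evict P, frames [F, J, H]
J → hit
S → fault, evict F, frames [H, J, S]
B → fault, evict H, frames [J, S, B]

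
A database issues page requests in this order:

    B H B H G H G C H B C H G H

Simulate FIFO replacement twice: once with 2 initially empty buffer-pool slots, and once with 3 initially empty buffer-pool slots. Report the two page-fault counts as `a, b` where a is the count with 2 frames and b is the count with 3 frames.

9, 7

2 frames: F F . . F . . F F F F F F . → 9 faults.
3 frames: F F . . F . . F . F . F F . → 7 faults.
7 < 9: adding a frame reduced faults, as is typical.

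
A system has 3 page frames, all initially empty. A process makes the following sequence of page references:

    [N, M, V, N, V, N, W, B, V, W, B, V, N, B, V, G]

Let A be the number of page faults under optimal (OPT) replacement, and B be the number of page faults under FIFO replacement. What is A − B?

Under OPT: F F F . . . F F . . . . F . . F → 7 faults.
Under FIFO: F F F . . . F F . . . . F . F F → 8 faults.
A − B = 7 − 8 = -1.

-1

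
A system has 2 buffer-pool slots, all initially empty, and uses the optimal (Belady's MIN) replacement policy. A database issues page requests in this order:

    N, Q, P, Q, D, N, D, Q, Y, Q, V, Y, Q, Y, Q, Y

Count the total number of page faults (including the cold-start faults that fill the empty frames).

9

N -> miss, frames [N]
Q -> miss, frames [N, Q]
P -> miss, evict N, frames [Q, P]
Q -> hit
D -> miss, evict P, frames [Q, D]
N -> miss, evict Q, frames [D, N]
D -> hit
Q -> miss, evict N, frames [D, Q]
Y -> miss, evict D, frames [Q, Y]
Q -> hit
V -> miss, evict Q, frames [Y, V]
Y -> hit
Q -> miss, evict V, frames [Y, Q]
Y -> hit
Q -> hit
Y -> hit
Page faults: 9.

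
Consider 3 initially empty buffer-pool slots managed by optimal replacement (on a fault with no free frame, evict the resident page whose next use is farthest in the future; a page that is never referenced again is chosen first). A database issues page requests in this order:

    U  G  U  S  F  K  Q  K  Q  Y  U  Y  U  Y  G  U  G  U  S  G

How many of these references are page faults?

U -> fault, frames {U}
G -> fault, frames {U,G}
U -> hit
S -> fault, frames {U,G,S}
F -> fault, evict S, frames {U,G,F}
K -> fault, evict F, frames {U,G,K}
Q -> fault, evict G, frames {U,K,Q}
K -> hit
Q -> hit
Y -> fault, evict Q, frames {U,K,Y}
U -> hit
Y -> hit
U -> hit
Y -> hit
G -> fault, evict Y, frames {U,K,G}
U -> hit
G -> hit
U -> hit
S -> fault, evict K, frames {U,G,S}
G -> hit
Page faults: 9.

9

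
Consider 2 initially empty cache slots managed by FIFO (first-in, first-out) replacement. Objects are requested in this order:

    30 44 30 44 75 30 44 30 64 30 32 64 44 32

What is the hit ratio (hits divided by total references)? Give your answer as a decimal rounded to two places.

0.21

30 → miss, frames (30)
44 → miss, frames (30 44)
30 → hit
44 → hit
75 → miss, evict 30, frames (44 75)
30 → miss, evict 44, frames (75 30)
44 → miss, evict 75, frames (30 44)
30 → hit
64 → miss, evict 30, frames (44 64)
30 → miss, evict 44, frames (64 30)
32 → miss, evict 64, frames (30 32)
64 → miss, evict 30, frames (32 64)
44 → miss, evict 32, frames (64 44)
32 → miss, evict 64, frames (44 32)
Hits: 3 of 14 references → 3/14 = 0.2143.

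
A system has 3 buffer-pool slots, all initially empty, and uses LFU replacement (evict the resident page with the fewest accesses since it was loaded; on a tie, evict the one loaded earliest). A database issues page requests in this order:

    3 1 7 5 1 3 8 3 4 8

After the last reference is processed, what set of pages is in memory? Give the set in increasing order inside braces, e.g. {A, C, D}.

3 -> fault, frames [3]
1 -> fault, frames [3, 1]
7 -> fault, frames [3, 1, 7]
5 -> fault, evict 3, frames [1, 7, 5]
1 -> hit
3 -> fault, evict 7, frames [1, 5, 3]
8 -> fault, evict 5, frames [1, 3, 8]
3 -> hit
4 -> fault, evict 8, frames [1, 3, 4]
8 -> fault, evict 4, frames [1, 3, 8]

{1, 3, 8}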